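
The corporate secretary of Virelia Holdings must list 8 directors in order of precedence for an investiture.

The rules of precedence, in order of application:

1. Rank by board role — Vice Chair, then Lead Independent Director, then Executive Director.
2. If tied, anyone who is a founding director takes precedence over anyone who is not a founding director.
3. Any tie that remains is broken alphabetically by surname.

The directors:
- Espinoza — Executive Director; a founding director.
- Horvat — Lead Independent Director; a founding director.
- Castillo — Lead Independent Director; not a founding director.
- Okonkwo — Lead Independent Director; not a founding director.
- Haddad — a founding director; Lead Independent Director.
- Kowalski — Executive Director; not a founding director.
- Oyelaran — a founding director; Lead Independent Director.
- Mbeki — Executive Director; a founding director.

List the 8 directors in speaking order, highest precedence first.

Haddad, Horvat, Oyelaran, Castillo, Okonkwo, Espinoza, Mbeki, Kowalski

By board role: Haddad, Horvat, Oyelaran, Castillo and Okonkwo (Lead Independent Director); then Espinoza, Mbeki and Kowalski (Executive Director).
Among Haddad, Horvat, Oyelaran, Castillo and Okonkwo, a founding director before not a founding director: Haddad, Horvat and Oyelaran (a founding director) before Castillo and Okonkwo (not a founding director).
Among Haddad, Horvat and Oyelaran, alphabetically by surname: Haddad before Horvat before Oyelaran.
Among Castillo and Okonkwo, alphabetically by surname: Castillo before Okonkwo.
Among Espinoza, Mbeki and Kowalski, a founding director before not a founding director: Espinoza and Mbeki (a founding director) before Kowalski (not a founding director).
Among Espinoza and Mbeki, alphabetically by surname: Espinoza before Mbeki.
Full order: Haddad, Horvat, Oyelaran, Castillo, Okonkwo, Espinoza, Mbeki, Kowalski.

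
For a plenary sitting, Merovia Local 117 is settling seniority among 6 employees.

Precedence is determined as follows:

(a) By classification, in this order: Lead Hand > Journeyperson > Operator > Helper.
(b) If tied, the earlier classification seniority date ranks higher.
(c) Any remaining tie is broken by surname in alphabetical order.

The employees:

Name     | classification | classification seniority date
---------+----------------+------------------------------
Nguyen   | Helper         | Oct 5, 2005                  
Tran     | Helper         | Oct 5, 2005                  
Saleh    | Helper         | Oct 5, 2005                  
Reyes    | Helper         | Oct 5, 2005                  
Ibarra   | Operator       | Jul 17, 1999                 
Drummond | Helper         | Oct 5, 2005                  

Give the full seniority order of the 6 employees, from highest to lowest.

Ibarra, Drummond, Nguyen, Reyes, Saleh, Tran

By classification: Ibarra (Operator); then Drummond, Nguyen, Reyes, Saleh and Tran (Helper).
Drummond, Nguyen, Reyes, Saleh and Tran all have classification seniority date Oct 5, 2005, so the next rule applies.
Among Drummond, Nguyen, Reyes, Saleh and Tran, alphabetically by surname: Drummond before Nguyen before Reyes before Saleh before Tran.
Full order: Ibarra, Drummond, Nguyen, Reyes, Saleh, Tran.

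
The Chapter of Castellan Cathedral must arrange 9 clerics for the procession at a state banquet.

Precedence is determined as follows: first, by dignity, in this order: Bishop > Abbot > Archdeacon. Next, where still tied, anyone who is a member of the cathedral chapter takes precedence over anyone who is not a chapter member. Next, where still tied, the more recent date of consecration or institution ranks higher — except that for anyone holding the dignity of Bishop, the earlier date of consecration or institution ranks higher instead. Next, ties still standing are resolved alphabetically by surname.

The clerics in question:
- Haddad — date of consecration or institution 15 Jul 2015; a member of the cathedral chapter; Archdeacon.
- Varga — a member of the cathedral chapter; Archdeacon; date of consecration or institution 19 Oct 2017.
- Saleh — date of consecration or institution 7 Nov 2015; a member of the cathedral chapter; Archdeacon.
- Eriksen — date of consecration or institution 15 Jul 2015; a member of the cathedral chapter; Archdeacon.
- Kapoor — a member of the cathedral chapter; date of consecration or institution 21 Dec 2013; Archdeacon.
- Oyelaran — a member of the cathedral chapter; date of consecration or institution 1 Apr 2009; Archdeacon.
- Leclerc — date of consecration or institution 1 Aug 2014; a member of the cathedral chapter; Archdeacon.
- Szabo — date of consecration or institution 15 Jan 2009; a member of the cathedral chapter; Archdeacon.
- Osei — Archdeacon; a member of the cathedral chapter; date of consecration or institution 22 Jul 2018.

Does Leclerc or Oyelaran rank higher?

Leclerc

By dignity: Osei, Varga, Saleh, Eriksen, Haddad, Leclerc, Kapoor, Oyelaran and Szabo (Archdeacon).
Osei, Varga, Saleh, Eriksen, Haddad, Leclerc, Kapoor, Oyelaran and Szabo are each a member of the cathedral chapter, so the next rule applies.
Among Osei, Varga, Saleh, Eriksen, Haddad, Leclerc, Kapoor, Oyelaran and Szabo, by date of consecration or institution (later first): Osei (22 Jul 2018) before Varga (19 Oct 2017) before Saleh (7 Nov 2015) before Eriksen and Haddad (15 Jul 2015) before Leclerc (1 Aug 2014) before Kapoor (21 Dec 2013) before Oyelaran (1 Apr 2009) before Szabo (15 Jan 2009).
Among Eriksen and Haddad, alphabetically by surname: Eriksen before Haddad.
So Leclerc takes precedence.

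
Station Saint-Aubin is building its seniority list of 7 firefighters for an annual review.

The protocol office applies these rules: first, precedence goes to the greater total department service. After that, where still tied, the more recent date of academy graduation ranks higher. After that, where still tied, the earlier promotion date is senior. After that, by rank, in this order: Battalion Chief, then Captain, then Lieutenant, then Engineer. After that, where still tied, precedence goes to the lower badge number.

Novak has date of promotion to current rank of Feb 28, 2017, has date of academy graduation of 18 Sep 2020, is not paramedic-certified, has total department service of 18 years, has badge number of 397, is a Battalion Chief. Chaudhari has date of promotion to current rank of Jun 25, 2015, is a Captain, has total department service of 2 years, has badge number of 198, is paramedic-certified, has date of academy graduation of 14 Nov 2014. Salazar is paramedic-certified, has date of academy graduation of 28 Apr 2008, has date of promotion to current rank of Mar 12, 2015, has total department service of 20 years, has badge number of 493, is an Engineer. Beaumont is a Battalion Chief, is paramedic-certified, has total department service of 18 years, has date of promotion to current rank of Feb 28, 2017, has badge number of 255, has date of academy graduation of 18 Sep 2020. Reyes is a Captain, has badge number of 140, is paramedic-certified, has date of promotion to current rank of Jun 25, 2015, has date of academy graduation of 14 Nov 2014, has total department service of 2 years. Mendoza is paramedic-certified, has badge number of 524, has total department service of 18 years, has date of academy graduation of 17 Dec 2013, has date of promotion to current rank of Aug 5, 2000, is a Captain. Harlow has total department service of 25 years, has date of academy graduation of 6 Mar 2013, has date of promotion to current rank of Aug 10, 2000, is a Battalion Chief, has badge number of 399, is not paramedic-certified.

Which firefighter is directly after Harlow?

By total department service (higher first): Harlow (25 years); then Salazar (20 years); then Beaumont, Novak and Mendoza (each 18 years); then Reyes and Chaudhari (both 2 years).
Among Beaumont, Novak and Mendoza, by date of academy graduation (later first): Beaumont and Novak (18 Sep 2020) before Mendoza (17 Dec 2013).
Beaumont and Novak both have date of promotion to current rank Feb 28, 2017, so the next rule applies.
Beaumont and Novak are each Battalion Chief, so the next rule applies.
Among Beaumont and Novak, by badge number (lower first): Beaumont (255) before Novak (397).
Reyes and Chaudhari both have date of academy graduation 14 Nov 2014, so the next rule applies.
Reyes and Chaudhari both have date of promotion to current rank Jun 25, 2015, so the next rule applies.
Reyes and Chaudhari are each Captain, so the next rule applies.
Among Reyes and Chaudhari, by badge number (lower first): Reyes (140) before Chaudhari (198).
Order: Harlow, Salazar, Beaumont, Novak, Mendoza, Reyes, Chaudhari.

Salazar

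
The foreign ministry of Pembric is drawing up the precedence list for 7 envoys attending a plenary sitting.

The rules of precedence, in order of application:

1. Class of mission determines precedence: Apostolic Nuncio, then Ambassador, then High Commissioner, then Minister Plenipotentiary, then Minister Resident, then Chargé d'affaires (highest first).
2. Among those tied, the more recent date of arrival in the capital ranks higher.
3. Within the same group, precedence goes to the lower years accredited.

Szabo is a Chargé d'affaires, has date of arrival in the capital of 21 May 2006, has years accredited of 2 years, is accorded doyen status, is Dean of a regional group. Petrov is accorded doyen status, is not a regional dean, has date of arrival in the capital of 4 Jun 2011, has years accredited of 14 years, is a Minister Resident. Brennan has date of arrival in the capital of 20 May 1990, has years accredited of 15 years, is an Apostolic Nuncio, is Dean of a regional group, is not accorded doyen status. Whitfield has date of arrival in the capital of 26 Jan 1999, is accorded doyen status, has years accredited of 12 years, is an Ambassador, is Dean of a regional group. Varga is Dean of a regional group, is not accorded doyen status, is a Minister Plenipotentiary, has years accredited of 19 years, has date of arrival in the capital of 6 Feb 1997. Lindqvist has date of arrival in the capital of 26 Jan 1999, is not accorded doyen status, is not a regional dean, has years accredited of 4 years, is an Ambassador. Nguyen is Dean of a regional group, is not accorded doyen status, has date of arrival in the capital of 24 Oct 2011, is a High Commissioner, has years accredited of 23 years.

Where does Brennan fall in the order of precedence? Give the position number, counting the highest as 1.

By class of mission: Brennan (Apostolic Nuncio); then Lindqvist and Whitfield (Ambassador); then Nguyen (High Commissioner); then Varga (Minister Plenipotentiary); then Petrov (Minister Resident); then Szabo (Chargé d'affaires).
Lindqvist and Whitfield both have date of arrival in the capital 26 Jan 1999, so the next rule applies.
Among Lindqvist and Whitfield, by years accredited (lower first): Lindqvist (4 years) before Whitfield (12 years).
Order: Brennan, Lindqvist, Whitfield, Nguyen, Varga, Petrov, Szabo. So position 1.

1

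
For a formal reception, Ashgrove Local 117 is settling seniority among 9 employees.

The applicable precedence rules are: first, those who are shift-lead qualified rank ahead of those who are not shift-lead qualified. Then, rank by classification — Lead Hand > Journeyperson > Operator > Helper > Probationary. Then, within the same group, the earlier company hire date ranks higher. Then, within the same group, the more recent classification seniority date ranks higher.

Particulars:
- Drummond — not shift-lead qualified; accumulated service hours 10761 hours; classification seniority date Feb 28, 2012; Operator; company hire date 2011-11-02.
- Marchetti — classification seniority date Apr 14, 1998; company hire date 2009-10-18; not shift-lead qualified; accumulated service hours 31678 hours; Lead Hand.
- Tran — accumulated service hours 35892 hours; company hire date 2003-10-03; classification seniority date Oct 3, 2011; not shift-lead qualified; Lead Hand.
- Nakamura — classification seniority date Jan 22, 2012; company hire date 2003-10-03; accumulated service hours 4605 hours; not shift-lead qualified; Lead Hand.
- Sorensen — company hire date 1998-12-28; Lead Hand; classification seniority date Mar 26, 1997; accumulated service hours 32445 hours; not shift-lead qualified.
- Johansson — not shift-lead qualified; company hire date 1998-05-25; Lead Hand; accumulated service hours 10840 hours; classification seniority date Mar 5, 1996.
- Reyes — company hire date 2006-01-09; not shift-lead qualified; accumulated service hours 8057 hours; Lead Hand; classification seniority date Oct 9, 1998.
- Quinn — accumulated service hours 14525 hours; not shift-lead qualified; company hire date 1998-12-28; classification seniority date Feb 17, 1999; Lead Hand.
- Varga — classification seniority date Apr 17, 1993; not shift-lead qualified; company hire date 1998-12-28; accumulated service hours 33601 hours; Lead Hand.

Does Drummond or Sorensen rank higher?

Sorensen

By the first rule: Johansson, Quinn, Sorensen, Varga, Nakamura, Tran, Reyes, Marchetti and Drummond (each not shift-lead qualified).
Among Johansson, Quinn, Sorensen, Varga, Nakamura, Tran, Reyes, Marchetti and Drummond, by classification: Johansson, Quinn, Sorensen, Varga, Nakamura, Tran, Reyes and Marchetti (Lead Hand) before Drummond (Operator).
Among Johansson, Quinn, Sorensen, Varga, Nakamura, Tran, Reyes and Marchetti, by company hire date (earlier first): Johansson (1998-05-25) before Quinn, Sorensen and Varga (1998-12-28) before Nakamura and Tran (2003-10-03) before Reyes (2006-01-09) before Marchetti (2009-10-18).
Among Quinn, Sorensen and Varga, by classification seniority date (later first): Quinn (Feb 17, 1999) before Sorensen (Mar 26, 1997) before Varga (Apr 17, 1993).
Among Nakamura and Tran, by classification seniority date (later first): Nakamura (Jan 22, 2012) before Tran (Oct 3, 2011).
So Sorensen takes precedence.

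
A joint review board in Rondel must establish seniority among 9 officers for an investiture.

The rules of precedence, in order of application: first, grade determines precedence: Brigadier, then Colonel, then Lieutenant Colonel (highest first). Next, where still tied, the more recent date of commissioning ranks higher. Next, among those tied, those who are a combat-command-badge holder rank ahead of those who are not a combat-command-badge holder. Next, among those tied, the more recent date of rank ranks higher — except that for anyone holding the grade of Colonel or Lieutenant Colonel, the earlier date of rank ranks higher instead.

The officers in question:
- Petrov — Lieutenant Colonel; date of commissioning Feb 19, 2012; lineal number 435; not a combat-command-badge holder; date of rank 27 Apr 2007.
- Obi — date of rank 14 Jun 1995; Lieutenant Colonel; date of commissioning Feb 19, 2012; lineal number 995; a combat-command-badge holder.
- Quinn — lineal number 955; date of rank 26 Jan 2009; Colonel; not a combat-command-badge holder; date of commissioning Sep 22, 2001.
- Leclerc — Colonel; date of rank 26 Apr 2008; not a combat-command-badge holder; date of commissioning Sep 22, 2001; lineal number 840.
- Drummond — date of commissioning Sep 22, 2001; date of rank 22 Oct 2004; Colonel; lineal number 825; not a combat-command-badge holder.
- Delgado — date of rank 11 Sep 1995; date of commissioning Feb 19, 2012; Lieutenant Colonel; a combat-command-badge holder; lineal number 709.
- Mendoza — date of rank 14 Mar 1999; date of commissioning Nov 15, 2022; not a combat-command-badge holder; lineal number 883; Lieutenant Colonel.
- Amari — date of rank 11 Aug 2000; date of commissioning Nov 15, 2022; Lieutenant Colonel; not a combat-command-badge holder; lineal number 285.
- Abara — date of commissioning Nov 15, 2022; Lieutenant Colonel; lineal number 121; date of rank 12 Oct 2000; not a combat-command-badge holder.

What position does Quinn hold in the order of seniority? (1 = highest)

By grade: Drummond, Leclerc and Quinn (Colonel); then Mendoza, Amari, Abara, Obi, Delgado and Petrov (Lieutenant Colonel).
Drummond, Leclerc and Quinn all have date of commissioning Sep 22, 2001, so the next rule applies.
Drummond, Leclerc and Quinn are each not a combat-command-badge holder, so the next rule applies.
Among Drummond, Leclerc and Quinn, by date of rank (earlier first) (reversed rule for this group): Drummond (22 Oct 2004) before Leclerc (26 Apr 2008) before Quinn (26 Jan 2009).
Among Mendoza, Amari, Abara, Obi, Delgado and Petrov, by date of commissioning (later first): Mendoza, Amari and Abara (Nov 15, 2022) before Obi, Delgado and Petrov (Feb 19, 2012).
Mendoza, Amari and Abara are each not a combat-command-badge holder, so the next rule applies.
Among Mendoza, Amari and Abara, by date of rank (earlier first) (reversed rule for this group): Mendoza (14 Mar 1999) before Amari (11 Aug 2000) before Abara (12 Oct 2000).
Among Obi, Delgado and Petrov, a combat-command-badge holder before not a combat-command-badge holder: Obi and Delgado (a combat-command-badge holder) before Petrov (not a combat-command-badge holder).
Among Obi and Delgado, by date of rank (earlier first) (reversed rule for this group): Obi (14 Jun 1995) before Delgado (11 Sep 1995).
Order: Drummond, Leclerc, Quinn, Mendoza, Amari, Abara, Obi, Delgado, Petrov. So position 3.

3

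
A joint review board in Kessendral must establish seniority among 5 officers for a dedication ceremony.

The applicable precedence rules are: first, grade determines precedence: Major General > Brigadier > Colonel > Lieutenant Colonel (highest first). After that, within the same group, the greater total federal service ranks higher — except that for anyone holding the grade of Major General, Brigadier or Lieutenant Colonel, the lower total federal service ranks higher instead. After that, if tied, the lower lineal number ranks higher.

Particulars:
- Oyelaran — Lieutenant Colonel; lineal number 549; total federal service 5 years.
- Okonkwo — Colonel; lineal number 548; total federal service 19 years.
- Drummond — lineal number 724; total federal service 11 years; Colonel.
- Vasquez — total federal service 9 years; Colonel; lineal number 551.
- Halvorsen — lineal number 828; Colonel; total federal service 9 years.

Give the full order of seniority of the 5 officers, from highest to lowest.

Okonkwo, Drummond, Vasquez, Halvorsen, Oyelaran

By grade: Okonkwo, Drummond, Vasquez and Halvorsen (Colonel); then Oyelaran (Lieutenant Colonel).
Among Okonkwo, Drummond, Vasquez and Halvorsen, by total federal service (higher first): Okonkwo (19 years) before Drummond (11 years) before Vasquez and Halvorsen (9 years).
Among Vasquez and Halvorsen, by lineal number (lower first): Vasquez (551) before Halvorsen (828).
Full order: Okonkwo, Drummond, Vasquez, Halvorsen, Oyelaran.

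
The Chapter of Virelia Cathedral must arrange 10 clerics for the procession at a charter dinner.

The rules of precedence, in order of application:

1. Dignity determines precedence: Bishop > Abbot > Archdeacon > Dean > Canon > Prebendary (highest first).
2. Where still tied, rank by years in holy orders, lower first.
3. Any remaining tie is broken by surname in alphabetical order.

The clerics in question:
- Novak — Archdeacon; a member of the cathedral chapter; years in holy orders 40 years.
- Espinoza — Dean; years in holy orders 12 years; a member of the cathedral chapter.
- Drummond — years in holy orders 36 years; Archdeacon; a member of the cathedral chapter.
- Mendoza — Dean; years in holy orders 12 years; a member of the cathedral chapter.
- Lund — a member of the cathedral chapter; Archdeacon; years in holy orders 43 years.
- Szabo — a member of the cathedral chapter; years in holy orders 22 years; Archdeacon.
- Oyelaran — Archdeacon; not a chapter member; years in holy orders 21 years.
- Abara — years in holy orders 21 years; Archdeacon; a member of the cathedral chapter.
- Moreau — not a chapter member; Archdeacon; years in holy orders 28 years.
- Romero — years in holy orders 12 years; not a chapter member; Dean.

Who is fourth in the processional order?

By dignity: Abara, Oyelaran, Szabo, Moreau, Drummond, Novak and Lund (Archdeacon); then Espinoza, Mendoza and Romero (Dean).
Among Abara, Oyelaran, Szabo, Moreau, Drummond, Novak and Lund, by years in holy orders (lower first): Abara and Oyelaran (21 years) before Szabo (22 years) before Moreau (28 years) before Drummond (36 years) before Novak (40 years) before Lund (43 years).
Among Abara and Oyelaran, alphabetically by surname: Abara before Oyelaran.
Espinoza, Mendoza and Romero all have years in holy orders 12 years, so the next rule applies.
Among Espinoza, Mendoza and Romero, alphabetically by surname: Espinoza before Mendoza before Romero.
Order: Abara, Oyelaran, Szabo, Moreau, Drummond, Novak, Lund, Espinoza, Mendoza, Romero.

Moreau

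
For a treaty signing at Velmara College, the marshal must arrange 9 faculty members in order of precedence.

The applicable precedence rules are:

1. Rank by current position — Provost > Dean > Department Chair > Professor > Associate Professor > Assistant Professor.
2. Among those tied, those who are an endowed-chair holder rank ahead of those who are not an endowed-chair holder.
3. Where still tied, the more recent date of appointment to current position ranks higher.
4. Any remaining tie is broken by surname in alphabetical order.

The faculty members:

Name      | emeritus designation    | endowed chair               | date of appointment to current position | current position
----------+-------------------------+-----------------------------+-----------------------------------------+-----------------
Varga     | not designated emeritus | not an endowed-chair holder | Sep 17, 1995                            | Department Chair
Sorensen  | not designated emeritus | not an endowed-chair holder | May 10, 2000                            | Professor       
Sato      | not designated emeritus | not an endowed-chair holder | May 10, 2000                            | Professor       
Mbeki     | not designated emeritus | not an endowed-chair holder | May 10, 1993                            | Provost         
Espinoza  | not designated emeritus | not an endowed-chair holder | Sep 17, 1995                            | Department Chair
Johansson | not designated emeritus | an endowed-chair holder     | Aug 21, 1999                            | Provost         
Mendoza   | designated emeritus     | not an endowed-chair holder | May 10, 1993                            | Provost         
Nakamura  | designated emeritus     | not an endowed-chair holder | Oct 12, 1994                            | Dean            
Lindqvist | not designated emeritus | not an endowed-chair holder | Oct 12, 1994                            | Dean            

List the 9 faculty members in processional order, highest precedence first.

Johansson, Mbeki, Mendoza, Lindqvist, Nakamura, Espinoza, Varga, Sato, Sorensen

By current position: Johansson, Mbeki and Mendoza (Provost); then Lindqvist and Nakamura (Dean); then Espinoza and Varga (Department Chair); then Sato and Sorensen (Professor).
Among Johansson, Mbeki and Mendoza, an endowed-chair holder before not an endowed-chair holder: Johansson (an endowed-chair holder) before Mbeki and Mendoza (not an endowed-chair holder).
Mbeki and Mendoza both have date of appointment to current position May 10, 1993, so the next rule applies.
Among Mbeki and Mendoza, alphabetically by surname: Mbeki before Mendoza.
Lindqvist and Nakamura are each not an endowed-chair holder, so the next rule applies.
Lindqvist and Nakamura both have date of appointment to current position Oct 12, 1994, so the next rule applies.
Among Lindqvist and Nakamura, alphabetically by surname: Lindqvist before Nakamura.
Espinoza and Varga are each not an endowed-chair holder, so the next rule applies.
Espinoza and Varga both have date of appointment to current position Sep 17, 1995, so the next rule applies.
Among Espinoza and Varga, alphabetically by surname: Espinoza before Varga.
Sato and Sorensen are each not an endowed-chair holder, so the next rule applies.
Sato and Sorensen both have date of appointment to current position May 10, 2000, so the next rule applies.
Among Sato and Sorensen, alphabetically by surname: Sato before Sorensen.
Full order: Johansson, Mbeki, Mendoza, Lindqvist, Nakamura, Espinoza, Varga, Sato, Sorensen.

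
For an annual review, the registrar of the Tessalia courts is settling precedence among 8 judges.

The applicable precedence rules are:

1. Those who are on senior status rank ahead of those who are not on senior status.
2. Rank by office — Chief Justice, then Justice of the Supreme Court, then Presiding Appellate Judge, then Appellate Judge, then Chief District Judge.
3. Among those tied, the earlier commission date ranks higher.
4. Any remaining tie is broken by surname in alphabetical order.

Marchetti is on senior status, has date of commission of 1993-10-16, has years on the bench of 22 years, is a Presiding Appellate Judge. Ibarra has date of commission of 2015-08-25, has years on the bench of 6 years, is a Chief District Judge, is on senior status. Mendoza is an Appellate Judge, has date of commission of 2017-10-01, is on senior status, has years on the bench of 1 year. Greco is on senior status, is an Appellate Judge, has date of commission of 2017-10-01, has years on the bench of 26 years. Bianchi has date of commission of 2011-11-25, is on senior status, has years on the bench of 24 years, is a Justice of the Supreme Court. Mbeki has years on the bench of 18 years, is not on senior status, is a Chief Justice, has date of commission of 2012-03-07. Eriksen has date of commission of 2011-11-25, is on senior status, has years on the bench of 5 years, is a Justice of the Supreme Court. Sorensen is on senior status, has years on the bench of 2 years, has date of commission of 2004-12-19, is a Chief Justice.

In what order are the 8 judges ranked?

By the first rule: Sorensen, Bianchi, Eriksen, Marchetti, Greco, Mendoza and Ibarra (each on senior status); then Mbeki (not on senior status).
Among Sorensen, Bianchi, Eriksen, Marchetti, Greco, Mendoza and Ibarra, by office: Sorensen (Chief Justice) before Bianchi and Eriksen (Justice of the Supreme Court) before Marchetti (Presiding Appellate Judge) before Greco and Mendoza (Appellate Judge) before Ibarra (Chief District Judge).
Bianchi and Eriksen both have date of commission 2011-11-25, so the next rule applies.
Among Bianchi and Eriksen, alphabetically by surname: Bianchi before Eriksen.
Greco and Mendoza both have date of commission 2017-10-01, so the next rule applies.
Among Greco and Mendoza, alphabetically by surname: Greco before Mendoza.
Full order: Sorensen, Bianchi, Eriksen, Marchetti, Greco, Mendoza, Ibarra, Mbeki.

Sorensen, Bianchi, Eriksen, Marchetti, Greco, Mendoza, Ibarra, Mbeki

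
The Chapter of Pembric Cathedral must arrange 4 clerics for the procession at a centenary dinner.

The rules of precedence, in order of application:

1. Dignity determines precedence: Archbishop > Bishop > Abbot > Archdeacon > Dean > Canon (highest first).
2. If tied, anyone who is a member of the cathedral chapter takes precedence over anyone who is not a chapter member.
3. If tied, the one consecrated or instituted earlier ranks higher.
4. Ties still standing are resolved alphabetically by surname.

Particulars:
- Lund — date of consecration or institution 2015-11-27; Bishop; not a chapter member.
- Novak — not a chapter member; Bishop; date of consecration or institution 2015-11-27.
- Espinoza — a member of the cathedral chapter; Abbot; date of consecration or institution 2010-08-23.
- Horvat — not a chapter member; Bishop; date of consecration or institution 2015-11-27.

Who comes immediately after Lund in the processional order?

By dignity: Horvat, Lund and Novak (Bishop); then Espinoza (Abbot).
Horvat, Lund and Novak are each not a chapter member, so the next rule applies.
Horvat, Lund and Novak all have date of consecration or institution 2015-11-27, so the next rule applies.
Among Horvat, Lund and Novak, alphabetically by surname: Horvat before Lund before Novak.
Order: Horvat, Lund, Novak, Espinoza.

Novak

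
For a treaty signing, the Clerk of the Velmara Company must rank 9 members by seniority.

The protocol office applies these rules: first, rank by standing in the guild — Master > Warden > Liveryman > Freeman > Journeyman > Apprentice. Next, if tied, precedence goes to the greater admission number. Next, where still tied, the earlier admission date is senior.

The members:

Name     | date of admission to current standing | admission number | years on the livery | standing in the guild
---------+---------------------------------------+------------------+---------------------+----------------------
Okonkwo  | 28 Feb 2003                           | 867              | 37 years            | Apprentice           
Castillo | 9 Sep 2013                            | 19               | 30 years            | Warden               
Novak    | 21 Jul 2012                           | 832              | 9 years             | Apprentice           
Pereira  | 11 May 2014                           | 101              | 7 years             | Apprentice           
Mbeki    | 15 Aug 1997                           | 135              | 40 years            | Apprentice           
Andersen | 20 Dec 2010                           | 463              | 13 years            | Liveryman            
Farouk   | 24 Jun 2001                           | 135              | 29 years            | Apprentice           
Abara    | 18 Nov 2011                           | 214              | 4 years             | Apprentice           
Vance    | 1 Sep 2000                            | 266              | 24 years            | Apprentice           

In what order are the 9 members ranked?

Castillo, Andersen, Okonkwo, Novak, Vance, Abara, Mbeki, Farouk, Pereira

By standing in the guild: Castillo (Warden); then Andersen (Liveryman); then Okonkwo, Novak, Vance, Abara, Mbeki, Farouk and Pereira (Apprentice).
Among Okonkwo, Novak, Vance, Abara, Mbeki, Farouk and Pereira, by admission number (higher first): Okonkwo (867) before Novak (832) before Vance (266) before Abara (214) before Mbeki and Farouk (135) before Pereira (101).
Among Mbeki and Farouk, by date of admission to current standing (earlier first): Mbeki (15 Aug 1997) before Farouk (24 Jun 2001).
Full order: Castillo, Andersen, Okonkwo, Novak, Vance, Abara, Mbeki, Farouk, Pereira.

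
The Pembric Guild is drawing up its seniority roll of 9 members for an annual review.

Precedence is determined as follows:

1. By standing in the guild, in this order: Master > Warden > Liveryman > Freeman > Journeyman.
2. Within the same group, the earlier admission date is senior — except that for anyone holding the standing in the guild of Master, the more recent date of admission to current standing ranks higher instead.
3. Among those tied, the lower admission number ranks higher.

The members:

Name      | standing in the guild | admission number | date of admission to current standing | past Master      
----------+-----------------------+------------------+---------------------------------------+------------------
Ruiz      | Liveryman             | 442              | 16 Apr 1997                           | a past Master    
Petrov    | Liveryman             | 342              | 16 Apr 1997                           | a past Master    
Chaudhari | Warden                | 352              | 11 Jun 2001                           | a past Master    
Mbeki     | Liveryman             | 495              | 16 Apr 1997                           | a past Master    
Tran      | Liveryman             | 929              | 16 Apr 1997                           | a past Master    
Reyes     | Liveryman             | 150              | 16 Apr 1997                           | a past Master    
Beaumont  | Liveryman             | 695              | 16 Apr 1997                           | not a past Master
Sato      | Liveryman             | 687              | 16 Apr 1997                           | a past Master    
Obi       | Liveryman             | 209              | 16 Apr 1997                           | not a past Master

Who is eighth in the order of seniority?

Beaumont

By standing in the guild: Chaudhari (Warden); then Reyes, Obi, Petrov, Ruiz, Mbeki, Sato, Beaumont and Tran (Liveryman).
Reyes, Obi, Petrov, Ruiz, Mbeki, Sato, Beaumont and Tran all have date of admission to current standing 16 Apr 1997, so the next rule applies.
Among Reyes, Obi, Petrov, Ruiz, Mbeki, Sato, Beaumont and Tran, by admission number (lower first): Reyes (150) before Obi (209) before Petrov (342) before Ruiz (442) before Mbeki (495) before Sato (687) before Beaumont (695) before Tran (929).
Order: Chaudhari, Reyes, Obi, Petrov, Ruiz, Mbeki, Sato, Beaumont, Tran.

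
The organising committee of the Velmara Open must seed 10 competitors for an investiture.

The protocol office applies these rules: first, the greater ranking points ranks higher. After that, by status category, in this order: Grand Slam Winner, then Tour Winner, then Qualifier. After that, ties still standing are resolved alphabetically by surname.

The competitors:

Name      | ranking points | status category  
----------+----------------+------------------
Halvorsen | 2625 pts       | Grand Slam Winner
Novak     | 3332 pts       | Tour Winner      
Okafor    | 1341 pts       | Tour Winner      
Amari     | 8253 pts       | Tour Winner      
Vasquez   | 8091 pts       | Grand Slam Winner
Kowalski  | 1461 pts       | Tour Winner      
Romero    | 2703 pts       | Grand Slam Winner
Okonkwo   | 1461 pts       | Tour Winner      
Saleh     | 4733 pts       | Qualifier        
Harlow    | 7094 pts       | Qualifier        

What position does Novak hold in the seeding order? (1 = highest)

5

By ranking points (higher first): Amari (8253 pts); then Vasquez (8091 pts); then Harlow (7094 pts); then Saleh (4733 pts); then Novak (3332 pts); then Romero (2703 pts); then Halvorsen (2625 pts); then Kowalski and Okonkwo (both 1461 pts); then Okafor (1341 pts).
Kowalski and Okonkwo are each Tour Winner, so the next rule applies.
Among Kowalski and Okonkwo, alphabetically by surname: Kowalski before Okonkwo.
Order: Amari, Vasquez, Harlow, Saleh, Novak, Romero, Halvorsen, Kowalski, Okonkwo, Okafor. So position 5.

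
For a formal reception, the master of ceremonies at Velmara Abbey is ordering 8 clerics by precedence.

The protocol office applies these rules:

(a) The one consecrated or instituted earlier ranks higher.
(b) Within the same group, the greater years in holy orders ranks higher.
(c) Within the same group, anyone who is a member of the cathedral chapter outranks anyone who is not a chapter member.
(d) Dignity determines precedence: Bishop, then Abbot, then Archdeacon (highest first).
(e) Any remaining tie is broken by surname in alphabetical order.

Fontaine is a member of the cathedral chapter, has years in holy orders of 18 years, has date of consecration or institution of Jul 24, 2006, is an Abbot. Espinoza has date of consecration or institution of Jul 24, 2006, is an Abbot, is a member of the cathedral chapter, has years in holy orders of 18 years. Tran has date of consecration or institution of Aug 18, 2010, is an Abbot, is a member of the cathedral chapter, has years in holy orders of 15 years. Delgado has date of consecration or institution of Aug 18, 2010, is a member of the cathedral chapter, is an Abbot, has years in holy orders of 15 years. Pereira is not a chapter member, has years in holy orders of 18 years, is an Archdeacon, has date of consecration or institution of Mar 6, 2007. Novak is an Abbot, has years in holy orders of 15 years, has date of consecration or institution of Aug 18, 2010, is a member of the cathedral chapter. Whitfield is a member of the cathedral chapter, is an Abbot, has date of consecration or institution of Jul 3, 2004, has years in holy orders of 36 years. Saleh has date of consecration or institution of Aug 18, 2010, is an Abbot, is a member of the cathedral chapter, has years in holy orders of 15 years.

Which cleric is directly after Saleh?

Tran

By date of consecration or institution (earlier first): Whitfield (Jul 3, 2004); then Espinoza and Fontaine (both Jul 24, 2006); then Pereira (Mar 6, 2007); then Delgado, Novak, Saleh and Tran (each Aug 18, 2010).
Espinoza and Fontaine both have years in holy orders 18 years, so the next rule applies.
Espinoza and Fontaine are each a member of the cathedral chapter, so the next rule applies.
Espinoza and Fontaine are each Abbot, so the next rule applies.
Among Espinoza and Fontaine, alphabetically by surname: Espinoza before Fontaine.
Delgado, Novak, Saleh and Tran all have years in holy orders 15 years, so the next rule applies.
Delgado, Novak, Saleh and Tran are each a member of the cathedral chapter, so the next rule applies.
Delgado, Novak, Saleh and Tran are each Abbot, so the next rule applies.
Among Delgado, Novak, Saleh and Tran, alphabetically by surname: Delgado before Novak before Saleh before Tran.
Order: Whitfield, Espinoza, Fontaine, Pereira, Delgado, Novak, Saleh, Tran.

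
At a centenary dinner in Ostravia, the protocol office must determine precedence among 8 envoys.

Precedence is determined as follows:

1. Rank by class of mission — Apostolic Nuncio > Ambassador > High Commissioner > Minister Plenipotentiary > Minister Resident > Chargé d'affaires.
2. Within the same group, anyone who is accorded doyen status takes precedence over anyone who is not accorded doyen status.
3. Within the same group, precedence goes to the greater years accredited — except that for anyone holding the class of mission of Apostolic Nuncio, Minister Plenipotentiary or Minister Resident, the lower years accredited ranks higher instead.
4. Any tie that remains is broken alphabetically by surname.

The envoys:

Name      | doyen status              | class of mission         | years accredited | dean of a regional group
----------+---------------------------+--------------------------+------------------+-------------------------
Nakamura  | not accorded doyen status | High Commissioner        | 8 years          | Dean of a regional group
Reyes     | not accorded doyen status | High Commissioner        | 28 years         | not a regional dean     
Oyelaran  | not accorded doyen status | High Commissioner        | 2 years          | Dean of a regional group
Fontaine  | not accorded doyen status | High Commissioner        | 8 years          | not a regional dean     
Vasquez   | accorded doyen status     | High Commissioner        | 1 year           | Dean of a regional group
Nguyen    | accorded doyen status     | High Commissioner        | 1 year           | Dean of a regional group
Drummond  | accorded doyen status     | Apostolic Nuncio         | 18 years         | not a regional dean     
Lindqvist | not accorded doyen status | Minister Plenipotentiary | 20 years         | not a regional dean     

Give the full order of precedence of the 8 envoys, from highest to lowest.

By class of mission: Drummond (Apostolic Nuncio); then Nguyen, Vasquez, Reyes, Fontaine, Nakamura and Oyelaran (High Commissioner); then Lindqvist (Minister Plenipotentiary).
Among Nguyen, Vasquez, Reyes, Fontaine, Nakamura and Oyelaran, accorded doyen status before not accorded doyen status: Nguyen and Vasquez (accorded doyen status) before Reyes, Fontaine, Nakamura and Oyelaran (not accorded doyen status).
Nguyen and Vasquez both have years accredited 1 year, so the next rule applies.
Among Nguyen and Vasquez, alphabetically by surname: Nguyen before Vasquez.
Among Reyes, Fontaine, Nakamura and Oyelaran, by years accredited (higher first): Reyes (28 years) before Fontaine and Nakamura (8 years) before Oyelaran (2 years).
Among Fontaine and Nakamura, alphabetically by surname: Fontaine before Nakamura.
Full order: Drummond, Nguyen, Vasquez, Reyes, Fontaine, Nakamura, Oyelaran, Lindqvist.

Drummond, Nguyen, Vasquez, Reyes, Fontaine, Nakamura, Oyelaran, Lindqvist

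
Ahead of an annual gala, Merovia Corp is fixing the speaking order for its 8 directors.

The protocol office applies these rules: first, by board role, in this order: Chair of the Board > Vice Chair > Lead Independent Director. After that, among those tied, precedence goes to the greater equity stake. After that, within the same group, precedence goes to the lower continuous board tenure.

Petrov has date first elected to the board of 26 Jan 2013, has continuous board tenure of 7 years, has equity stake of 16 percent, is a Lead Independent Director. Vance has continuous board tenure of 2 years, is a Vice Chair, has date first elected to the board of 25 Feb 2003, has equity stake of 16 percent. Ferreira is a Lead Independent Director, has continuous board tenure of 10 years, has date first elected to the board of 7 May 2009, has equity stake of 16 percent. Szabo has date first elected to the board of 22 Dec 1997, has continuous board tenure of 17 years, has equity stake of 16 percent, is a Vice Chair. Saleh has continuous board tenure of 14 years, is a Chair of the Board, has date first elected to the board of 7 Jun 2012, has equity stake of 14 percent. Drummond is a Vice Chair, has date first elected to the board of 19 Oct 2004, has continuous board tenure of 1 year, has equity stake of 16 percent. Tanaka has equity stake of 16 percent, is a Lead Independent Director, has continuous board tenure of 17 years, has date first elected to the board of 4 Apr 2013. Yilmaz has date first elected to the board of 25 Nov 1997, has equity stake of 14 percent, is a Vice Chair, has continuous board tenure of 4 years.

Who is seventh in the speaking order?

Ferreira

By board role: Saleh (Chair of the Board); then Drummond, Vance, Szabo and Yilmaz (Vice Chair); then Petrov, Ferreira and Tanaka (Lead Independent Director).
Among Drummond, Vance, Szabo and Yilmaz, by equity stake (higher first): Drummond, Vance and Szabo (16 percent) before Yilmaz (14 percent).
Among Drummond, Vance and Szabo, by continuous board tenure (lower first): Drummond (1 year) before Vance (2 years) before Szabo (17 years).
Petrov, Ferreira and Tanaka all have equity stake 16 percent, so the next rule applies.
Among Petrov, Ferreira and Tanaka, by continuous board tenure (lower first): Petrov (7 years) before Ferreira (10 years) before Tanaka (17 years).
Order: Saleh, Drummond, Vance, Szabo, Yilmaz, Petrov, Ferreira, Tanaka.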